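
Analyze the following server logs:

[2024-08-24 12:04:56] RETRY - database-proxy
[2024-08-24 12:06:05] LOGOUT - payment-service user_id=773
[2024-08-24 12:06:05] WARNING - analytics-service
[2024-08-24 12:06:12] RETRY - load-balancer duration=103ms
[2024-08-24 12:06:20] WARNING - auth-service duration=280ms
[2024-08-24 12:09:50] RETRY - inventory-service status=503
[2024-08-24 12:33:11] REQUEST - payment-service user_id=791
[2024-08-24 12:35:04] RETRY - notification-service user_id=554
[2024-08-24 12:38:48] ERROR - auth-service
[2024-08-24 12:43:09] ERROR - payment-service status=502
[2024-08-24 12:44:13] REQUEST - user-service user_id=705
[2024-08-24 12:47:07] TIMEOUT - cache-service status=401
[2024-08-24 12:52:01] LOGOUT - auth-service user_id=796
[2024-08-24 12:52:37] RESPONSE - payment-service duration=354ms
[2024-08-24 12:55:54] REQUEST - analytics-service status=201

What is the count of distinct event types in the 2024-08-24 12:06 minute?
3

To count unique event types:

1. Filter events in the minute starting at 2024-08-24 12:06
2. Extract event types from matching entries
3. Count unique types: 3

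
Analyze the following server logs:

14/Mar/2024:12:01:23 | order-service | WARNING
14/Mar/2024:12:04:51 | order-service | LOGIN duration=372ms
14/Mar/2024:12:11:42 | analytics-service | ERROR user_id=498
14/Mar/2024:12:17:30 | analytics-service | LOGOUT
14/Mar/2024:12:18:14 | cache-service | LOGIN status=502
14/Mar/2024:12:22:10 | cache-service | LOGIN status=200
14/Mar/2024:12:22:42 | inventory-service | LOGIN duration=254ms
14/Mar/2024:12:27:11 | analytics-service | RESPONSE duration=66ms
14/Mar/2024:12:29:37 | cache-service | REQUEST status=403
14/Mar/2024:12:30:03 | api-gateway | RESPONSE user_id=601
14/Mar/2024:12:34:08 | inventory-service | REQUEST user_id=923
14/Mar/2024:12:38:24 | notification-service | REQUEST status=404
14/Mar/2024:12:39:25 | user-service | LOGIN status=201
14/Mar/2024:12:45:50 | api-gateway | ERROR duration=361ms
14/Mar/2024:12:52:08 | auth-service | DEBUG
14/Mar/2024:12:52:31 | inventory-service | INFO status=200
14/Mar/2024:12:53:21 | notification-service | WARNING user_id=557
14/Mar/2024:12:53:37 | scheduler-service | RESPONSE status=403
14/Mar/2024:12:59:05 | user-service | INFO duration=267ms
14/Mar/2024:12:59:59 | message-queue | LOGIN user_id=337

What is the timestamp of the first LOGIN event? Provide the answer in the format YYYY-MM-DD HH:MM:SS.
2024-03-14 12:04:51

To find the first event:

1. Filter for all LOGIN events
2. Sort by timestamp
3. Select the first one
4. Timestamp: 2024-03-14 12:04:51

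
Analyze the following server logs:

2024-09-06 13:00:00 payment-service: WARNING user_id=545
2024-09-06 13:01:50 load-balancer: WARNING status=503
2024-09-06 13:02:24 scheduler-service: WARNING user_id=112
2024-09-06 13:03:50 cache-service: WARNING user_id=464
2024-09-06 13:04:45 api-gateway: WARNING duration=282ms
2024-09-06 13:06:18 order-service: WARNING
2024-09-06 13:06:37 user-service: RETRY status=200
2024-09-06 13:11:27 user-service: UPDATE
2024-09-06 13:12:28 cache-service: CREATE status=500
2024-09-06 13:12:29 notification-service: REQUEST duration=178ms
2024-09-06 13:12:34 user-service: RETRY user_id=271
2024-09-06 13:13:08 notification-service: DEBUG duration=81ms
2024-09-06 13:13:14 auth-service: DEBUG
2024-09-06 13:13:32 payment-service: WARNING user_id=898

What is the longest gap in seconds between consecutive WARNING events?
434

To find the longest gap:

1. Extract all WARNING events in chronological order
2. Calculate time differences between consecutive events
3. Find the maximum difference
4. Longest gap: 434 seconds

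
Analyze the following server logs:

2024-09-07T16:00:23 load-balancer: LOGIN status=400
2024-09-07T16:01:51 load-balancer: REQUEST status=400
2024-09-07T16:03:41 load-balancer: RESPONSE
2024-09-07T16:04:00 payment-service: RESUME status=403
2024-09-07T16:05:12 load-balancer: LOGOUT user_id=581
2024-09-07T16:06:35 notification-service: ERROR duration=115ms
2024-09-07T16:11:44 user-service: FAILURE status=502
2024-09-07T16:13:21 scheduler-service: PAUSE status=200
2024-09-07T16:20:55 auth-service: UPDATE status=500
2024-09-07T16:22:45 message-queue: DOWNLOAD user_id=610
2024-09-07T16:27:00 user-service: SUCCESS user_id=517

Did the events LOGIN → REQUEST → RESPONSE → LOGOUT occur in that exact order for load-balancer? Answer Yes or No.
Yes

To verify sequence order:

1. Find all events in sequence LOGIN → REQUEST → RESPONSE → LOGOUT for load-balancer
2. Extract their timestamps
3. Check if timestamps are in ascending order
4. Result: Yes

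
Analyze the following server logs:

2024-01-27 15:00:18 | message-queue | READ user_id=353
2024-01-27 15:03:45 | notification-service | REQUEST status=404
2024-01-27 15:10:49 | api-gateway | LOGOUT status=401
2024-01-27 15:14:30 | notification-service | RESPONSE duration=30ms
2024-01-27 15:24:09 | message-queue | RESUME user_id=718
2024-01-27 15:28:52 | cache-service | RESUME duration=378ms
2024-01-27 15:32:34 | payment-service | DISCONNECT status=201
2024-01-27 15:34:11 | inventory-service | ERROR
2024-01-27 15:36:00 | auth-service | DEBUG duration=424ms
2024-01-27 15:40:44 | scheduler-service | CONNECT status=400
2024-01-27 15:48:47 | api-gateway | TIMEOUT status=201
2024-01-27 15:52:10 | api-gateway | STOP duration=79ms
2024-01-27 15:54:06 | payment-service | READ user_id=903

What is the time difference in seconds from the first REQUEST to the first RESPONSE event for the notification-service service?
645

To find the time between events:

1. Locate the first REQUEST event for notification-service: 2024-01-27 15:03:45
2. Locate the first RESPONSE event for notification-service: 2024-01-27 15:14:30
3. Calculate the difference: 2024-01-27 15:14:30 - 2024-01-27 15:03:45 = 645 seconds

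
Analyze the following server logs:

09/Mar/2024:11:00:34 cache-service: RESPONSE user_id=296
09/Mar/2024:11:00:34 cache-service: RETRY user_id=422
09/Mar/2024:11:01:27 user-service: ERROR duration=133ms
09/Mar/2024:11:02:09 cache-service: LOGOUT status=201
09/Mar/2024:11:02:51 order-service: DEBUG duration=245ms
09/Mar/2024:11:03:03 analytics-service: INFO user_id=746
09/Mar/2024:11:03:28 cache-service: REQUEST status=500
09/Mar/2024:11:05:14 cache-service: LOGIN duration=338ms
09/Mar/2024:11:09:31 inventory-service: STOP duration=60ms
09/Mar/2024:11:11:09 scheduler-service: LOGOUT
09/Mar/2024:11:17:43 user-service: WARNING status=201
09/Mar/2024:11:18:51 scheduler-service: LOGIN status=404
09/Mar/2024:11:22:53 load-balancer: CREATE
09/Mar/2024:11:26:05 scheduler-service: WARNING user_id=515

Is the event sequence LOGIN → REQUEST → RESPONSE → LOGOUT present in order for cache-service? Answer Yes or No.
No

To verify sequence order:

1. Find all events in sequence LOGIN → REQUEST → RESPONSE → LOGOUT for cache-service
2. Extract their timestamps
3. Check if timestamps are in ascending order
4. Result: No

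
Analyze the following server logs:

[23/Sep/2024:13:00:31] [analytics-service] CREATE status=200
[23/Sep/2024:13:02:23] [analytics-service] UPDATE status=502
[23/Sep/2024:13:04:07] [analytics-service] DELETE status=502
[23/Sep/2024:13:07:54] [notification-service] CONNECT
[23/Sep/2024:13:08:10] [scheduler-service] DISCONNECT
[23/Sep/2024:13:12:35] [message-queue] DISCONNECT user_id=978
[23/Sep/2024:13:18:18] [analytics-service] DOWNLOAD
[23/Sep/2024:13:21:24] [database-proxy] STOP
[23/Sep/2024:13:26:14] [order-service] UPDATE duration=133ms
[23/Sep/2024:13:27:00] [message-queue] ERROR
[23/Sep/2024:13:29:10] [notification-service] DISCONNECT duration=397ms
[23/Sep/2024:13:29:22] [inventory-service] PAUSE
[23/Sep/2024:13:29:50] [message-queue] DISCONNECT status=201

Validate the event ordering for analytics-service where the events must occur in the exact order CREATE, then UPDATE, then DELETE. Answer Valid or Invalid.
Valid

To validate ordering:

1. Required order: CREATE → UPDATE → DELETE
2. Rule: the events must occur in the exact order CREATE, then UPDATE, then DELETE
3. Check actual order of events for analytics-service
4. Result: Valid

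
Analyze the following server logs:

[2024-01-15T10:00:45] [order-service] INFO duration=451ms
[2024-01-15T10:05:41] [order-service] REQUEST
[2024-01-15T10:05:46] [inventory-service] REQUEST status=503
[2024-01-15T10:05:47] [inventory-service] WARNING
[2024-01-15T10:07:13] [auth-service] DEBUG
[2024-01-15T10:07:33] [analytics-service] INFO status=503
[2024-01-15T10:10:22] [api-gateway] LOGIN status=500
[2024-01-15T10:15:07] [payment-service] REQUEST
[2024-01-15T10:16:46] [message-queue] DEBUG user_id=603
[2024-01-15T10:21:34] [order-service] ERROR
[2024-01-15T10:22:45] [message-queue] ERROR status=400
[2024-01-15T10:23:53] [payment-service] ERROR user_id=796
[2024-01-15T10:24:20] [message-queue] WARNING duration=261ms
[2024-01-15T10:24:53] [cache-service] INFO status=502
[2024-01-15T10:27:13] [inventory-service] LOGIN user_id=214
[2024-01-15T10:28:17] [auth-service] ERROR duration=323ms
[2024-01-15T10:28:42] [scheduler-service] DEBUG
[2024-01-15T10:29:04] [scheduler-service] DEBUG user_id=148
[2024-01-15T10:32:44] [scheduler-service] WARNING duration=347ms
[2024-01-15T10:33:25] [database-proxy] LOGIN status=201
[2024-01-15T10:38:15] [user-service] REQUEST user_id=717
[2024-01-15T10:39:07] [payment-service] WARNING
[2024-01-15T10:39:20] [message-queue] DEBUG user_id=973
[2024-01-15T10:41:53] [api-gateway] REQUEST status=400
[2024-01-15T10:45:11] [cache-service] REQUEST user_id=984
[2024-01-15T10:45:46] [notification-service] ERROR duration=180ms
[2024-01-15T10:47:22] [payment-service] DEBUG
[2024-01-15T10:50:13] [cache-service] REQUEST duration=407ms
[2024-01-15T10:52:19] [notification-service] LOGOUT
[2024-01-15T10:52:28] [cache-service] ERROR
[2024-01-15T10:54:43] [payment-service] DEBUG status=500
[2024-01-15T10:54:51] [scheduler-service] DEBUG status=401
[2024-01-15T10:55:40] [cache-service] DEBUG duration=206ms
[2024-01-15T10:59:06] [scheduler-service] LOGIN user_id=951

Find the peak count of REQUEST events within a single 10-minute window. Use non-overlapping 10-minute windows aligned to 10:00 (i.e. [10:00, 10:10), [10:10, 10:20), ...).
2

To find the burst window:

1. Divide the log period into non-overlapping 10-minute windows starting at 10:00
2. Count REQUEST events in each window
3. Find the window with maximum count
4. Maximum events in a window: 2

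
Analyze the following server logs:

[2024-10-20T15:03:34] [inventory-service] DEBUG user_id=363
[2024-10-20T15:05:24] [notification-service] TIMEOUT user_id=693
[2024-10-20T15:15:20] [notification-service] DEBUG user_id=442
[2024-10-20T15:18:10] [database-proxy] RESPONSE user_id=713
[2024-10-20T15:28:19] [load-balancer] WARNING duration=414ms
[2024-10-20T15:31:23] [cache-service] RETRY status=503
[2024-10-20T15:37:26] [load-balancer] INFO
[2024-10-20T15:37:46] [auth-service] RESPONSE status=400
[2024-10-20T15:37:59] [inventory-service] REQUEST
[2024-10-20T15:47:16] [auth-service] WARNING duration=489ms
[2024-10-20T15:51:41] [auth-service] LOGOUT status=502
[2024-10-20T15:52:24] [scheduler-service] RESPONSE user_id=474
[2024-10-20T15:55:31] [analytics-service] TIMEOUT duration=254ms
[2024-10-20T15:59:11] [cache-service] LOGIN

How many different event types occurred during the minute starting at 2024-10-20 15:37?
3

To count unique event types:

1. Filter events in the minute starting at 2024-10-20 15:37
2. Extract event types from matching entries
3. Count unique types: 3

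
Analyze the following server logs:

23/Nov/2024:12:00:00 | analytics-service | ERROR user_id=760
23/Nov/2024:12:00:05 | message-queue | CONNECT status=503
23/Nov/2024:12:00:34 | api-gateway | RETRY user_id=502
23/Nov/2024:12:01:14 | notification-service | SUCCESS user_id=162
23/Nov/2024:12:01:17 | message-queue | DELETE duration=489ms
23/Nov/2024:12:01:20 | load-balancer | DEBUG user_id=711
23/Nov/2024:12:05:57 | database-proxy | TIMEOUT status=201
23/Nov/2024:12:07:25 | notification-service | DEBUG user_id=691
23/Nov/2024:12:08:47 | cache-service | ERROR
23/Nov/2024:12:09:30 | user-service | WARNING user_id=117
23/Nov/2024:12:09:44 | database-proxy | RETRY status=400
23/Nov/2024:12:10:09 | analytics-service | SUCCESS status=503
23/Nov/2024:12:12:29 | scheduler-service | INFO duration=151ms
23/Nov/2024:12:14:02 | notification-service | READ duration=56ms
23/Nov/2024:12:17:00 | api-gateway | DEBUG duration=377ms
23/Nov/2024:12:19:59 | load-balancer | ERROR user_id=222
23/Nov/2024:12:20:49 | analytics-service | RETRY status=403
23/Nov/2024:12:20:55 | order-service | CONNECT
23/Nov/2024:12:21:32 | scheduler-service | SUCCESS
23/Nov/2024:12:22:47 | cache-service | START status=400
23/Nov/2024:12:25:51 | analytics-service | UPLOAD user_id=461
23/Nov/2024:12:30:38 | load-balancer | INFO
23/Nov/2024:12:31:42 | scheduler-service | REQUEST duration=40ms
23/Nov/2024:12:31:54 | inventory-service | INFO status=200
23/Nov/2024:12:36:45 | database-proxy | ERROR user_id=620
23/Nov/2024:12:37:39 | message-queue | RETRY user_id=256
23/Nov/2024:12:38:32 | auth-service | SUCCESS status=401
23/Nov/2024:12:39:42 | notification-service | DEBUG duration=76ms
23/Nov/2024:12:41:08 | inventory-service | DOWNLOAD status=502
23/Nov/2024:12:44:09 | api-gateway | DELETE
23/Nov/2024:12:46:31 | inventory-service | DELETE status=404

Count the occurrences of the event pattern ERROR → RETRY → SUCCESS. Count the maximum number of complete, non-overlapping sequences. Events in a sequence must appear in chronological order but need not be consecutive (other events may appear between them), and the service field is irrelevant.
4

To count sequences:

1. Look for pattern: ERROR → RETRY → SUCCESS
2. Greedily scan the log in chronological order, matching each sequence element in turn (ignoring service)
3. Each time the full pattern completes, increment the count and restart matching from the next event
4. Complete non-overlapping sequences found: 4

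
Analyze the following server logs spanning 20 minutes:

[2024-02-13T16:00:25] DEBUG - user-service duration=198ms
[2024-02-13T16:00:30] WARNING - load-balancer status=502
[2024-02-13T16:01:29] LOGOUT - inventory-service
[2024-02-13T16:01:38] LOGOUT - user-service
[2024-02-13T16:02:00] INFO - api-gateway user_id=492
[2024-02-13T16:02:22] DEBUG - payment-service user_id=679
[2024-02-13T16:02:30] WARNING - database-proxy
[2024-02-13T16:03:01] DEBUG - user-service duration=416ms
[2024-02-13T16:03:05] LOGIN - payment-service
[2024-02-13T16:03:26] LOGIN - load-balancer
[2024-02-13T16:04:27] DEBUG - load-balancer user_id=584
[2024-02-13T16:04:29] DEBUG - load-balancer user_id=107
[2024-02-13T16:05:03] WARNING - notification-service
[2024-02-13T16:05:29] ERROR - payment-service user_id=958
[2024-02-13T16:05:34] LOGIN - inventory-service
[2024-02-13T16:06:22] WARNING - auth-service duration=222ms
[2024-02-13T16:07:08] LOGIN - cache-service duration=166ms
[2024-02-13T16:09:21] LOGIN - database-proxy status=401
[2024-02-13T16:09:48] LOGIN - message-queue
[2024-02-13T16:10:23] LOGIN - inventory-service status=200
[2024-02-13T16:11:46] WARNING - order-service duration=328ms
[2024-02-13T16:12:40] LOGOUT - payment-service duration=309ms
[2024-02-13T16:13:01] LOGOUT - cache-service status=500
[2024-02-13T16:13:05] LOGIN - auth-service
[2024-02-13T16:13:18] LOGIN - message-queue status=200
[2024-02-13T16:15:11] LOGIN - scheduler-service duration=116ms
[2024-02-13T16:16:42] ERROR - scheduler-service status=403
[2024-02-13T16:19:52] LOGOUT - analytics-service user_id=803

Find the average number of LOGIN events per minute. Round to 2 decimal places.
0.5

To calculate the rate:

1. Count total LOGIN events: 10
2. Total time period: 20 minutes
3. Rate = 10 / 20 = 0.5 events per minute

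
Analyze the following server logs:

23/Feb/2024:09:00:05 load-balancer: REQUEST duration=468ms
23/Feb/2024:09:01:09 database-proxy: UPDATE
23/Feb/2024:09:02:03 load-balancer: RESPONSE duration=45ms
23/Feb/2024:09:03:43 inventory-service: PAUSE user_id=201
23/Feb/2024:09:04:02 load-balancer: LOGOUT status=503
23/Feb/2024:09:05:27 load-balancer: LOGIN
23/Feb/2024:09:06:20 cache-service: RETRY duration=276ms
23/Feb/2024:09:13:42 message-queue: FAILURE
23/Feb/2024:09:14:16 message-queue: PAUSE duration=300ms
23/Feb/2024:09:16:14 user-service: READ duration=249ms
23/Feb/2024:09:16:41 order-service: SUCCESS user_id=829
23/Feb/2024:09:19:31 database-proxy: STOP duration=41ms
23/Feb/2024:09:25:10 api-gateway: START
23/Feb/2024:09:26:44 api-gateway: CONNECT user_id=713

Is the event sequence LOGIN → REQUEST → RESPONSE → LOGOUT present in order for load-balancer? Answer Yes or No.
No

To verify sequence order:

1. Find all events in sequence LOGIN → REQUEST → RESPONSE → LOGOUT for load-balancer
2. Extract their timestamps
3. Check if timestamps are in ascending order
4. Result: No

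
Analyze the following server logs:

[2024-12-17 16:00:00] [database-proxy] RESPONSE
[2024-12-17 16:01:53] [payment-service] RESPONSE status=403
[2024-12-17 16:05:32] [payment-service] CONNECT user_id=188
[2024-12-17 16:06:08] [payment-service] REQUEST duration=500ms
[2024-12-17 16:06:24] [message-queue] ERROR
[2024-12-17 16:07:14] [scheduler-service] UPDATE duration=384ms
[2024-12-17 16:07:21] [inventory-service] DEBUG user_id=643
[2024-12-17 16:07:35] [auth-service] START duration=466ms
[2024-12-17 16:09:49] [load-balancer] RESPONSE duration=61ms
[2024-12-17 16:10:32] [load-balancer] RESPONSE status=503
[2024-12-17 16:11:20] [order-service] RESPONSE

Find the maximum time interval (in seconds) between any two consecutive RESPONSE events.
476

To find the longest gap:

1. Extract all RESPONSE events in chronological order
2. Calculate time differences between consecutive events
3. Find the maximum difference
4. Longest gap: 476 seconds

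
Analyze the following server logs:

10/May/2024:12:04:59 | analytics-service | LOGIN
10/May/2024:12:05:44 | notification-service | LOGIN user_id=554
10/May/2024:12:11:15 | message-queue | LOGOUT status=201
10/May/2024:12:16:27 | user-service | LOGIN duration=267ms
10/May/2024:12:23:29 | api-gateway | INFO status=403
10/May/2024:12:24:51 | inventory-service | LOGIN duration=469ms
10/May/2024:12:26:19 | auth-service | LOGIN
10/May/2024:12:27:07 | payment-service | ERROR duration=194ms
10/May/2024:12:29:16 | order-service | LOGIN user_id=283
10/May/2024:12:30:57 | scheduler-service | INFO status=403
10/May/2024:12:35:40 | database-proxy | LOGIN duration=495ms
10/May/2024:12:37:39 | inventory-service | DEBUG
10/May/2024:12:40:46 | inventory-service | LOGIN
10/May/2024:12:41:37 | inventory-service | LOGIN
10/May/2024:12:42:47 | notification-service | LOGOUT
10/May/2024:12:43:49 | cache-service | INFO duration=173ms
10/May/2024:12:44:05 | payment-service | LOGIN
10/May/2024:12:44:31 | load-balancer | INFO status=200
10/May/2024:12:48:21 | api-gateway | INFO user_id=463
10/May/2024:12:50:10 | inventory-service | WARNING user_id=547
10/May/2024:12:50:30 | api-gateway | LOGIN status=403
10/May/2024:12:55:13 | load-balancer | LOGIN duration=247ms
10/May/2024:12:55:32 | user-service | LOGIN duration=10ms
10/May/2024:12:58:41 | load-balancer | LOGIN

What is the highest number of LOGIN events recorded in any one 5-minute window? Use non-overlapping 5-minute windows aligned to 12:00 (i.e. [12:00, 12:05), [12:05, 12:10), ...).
3

To find the burst window:

1. Divide the log period into non-overlapping 5-minute windows starting at 12:00
2. Count LOGIN events in each window
3. Find the window with maximum count
4. Maximum events in a window: 3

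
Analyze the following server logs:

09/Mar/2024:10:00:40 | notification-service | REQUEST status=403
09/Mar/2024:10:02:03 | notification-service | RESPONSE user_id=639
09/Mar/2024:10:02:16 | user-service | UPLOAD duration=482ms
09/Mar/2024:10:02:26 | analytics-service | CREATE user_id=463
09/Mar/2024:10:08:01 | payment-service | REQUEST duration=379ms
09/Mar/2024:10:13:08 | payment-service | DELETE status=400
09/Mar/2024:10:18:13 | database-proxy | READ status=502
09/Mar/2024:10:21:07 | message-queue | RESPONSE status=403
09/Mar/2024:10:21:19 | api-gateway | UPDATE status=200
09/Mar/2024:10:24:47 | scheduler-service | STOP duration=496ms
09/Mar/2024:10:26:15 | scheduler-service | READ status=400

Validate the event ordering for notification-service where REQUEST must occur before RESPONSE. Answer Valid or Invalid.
Valid

To validate ordering:

1. Required order: REQUEST → RESPONSE
2. Rule: REQUEST must occur before RESPONSE
3. Check actual order of events for notification-service
4. Result: Valid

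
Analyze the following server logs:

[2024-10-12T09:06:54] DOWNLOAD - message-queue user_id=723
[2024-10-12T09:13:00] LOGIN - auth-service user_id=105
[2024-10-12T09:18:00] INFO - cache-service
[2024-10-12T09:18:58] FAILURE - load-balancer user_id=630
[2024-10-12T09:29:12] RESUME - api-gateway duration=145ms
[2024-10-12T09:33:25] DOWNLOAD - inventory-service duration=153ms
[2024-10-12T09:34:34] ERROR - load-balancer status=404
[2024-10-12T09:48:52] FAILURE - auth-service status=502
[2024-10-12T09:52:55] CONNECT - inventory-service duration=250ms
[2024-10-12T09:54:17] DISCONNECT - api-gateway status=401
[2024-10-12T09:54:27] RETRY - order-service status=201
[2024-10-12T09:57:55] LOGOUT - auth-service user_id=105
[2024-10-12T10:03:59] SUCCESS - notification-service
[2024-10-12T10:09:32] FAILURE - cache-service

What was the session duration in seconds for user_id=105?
2695

To calculate session duration:

1. Find LOGIN event for user_id=105: 2024-10-12T09:13:00
2. Find LOGOUT event for user_id=105: 2024-10-12T09:57:55
3. Session duration: 2024-10-12T09:57:55 - 2024-10-12T09:13:00 = 2695 seconds (44 minutes)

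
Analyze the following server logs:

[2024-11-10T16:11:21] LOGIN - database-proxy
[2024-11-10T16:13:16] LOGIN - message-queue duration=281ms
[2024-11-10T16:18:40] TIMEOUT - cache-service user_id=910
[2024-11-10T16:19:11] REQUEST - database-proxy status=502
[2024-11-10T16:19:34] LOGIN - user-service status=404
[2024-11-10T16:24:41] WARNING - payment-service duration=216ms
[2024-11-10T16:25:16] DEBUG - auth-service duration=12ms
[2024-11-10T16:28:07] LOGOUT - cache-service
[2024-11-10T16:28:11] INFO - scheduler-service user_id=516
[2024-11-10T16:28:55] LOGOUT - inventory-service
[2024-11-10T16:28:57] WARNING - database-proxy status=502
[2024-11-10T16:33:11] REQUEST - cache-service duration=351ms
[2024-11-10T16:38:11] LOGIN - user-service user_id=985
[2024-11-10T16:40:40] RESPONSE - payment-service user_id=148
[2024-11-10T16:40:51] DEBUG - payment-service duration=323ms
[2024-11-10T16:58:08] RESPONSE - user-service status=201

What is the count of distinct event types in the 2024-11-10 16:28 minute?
3

To count unique event types:

1. Filter events in the minute starting at 2024-11-10 16:28
2. Extract event types from matching entries
3. Count unique types: 3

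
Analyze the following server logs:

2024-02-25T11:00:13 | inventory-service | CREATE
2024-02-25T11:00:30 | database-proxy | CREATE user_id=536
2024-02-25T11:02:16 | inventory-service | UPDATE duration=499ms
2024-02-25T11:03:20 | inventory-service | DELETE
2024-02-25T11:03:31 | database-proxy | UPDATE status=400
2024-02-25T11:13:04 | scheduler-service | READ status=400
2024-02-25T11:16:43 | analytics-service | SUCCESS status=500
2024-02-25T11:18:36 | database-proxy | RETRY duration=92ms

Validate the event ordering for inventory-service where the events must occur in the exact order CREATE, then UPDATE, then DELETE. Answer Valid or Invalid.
Valid

To validate ordering:

1. Required order: CREATE → UPDATE → DELETE
2. Rule: the events must occur in the exact order CREATE, then UPDATE, then DELETE
3. Check actual order of events for inventory-service
4. Result: Valid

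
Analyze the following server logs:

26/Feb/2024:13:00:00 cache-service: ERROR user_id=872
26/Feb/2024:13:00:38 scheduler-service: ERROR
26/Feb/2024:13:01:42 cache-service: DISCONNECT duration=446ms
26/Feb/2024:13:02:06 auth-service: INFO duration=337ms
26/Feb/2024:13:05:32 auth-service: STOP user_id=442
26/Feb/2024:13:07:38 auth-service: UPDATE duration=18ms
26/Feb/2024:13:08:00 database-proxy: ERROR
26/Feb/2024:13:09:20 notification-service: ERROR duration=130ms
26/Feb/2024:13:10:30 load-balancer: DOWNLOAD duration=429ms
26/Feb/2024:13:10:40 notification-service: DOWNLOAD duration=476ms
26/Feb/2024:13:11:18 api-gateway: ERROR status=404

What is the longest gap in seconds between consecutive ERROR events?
442

To find the longest gap:

1. Extract all ERROR events in chronological order
2. Calculate time differences between consecutive events
3. Find the maximum difference
4. Longest gap: 442 seconds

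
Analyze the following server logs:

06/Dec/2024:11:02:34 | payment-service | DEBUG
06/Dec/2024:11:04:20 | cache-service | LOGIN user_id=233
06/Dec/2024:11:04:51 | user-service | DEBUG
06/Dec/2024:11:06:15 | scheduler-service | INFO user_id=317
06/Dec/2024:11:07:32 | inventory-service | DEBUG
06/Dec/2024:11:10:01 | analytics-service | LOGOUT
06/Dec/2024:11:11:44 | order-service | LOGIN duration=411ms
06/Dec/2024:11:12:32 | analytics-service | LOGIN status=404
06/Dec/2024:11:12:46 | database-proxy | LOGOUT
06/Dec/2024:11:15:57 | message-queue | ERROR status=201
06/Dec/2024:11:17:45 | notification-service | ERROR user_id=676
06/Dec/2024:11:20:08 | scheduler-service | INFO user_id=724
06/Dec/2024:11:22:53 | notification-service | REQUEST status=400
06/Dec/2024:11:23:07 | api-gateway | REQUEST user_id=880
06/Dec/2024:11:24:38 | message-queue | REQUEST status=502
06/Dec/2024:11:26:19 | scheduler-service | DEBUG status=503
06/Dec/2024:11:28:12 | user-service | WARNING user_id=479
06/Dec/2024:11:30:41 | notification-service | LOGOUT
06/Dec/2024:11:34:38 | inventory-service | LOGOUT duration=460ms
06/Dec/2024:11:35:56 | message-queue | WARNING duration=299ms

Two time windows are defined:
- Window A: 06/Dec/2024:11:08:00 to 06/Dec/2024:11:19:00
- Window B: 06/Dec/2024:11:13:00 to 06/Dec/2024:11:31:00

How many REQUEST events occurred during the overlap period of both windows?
0

To find overlap events:

1. Window A: 06/Dec/2024:11:08:00 to 06/Dec/2024:11:19:00
2. Window B: 06/Dec/2024:11:13:00 to 06/Dec/2024:11:31:00
3. Overlap period: 06/Dec/2024:11:13:00 to 06/Dec/2024:11:19:00
4. Count REQUEST events in overlap: 0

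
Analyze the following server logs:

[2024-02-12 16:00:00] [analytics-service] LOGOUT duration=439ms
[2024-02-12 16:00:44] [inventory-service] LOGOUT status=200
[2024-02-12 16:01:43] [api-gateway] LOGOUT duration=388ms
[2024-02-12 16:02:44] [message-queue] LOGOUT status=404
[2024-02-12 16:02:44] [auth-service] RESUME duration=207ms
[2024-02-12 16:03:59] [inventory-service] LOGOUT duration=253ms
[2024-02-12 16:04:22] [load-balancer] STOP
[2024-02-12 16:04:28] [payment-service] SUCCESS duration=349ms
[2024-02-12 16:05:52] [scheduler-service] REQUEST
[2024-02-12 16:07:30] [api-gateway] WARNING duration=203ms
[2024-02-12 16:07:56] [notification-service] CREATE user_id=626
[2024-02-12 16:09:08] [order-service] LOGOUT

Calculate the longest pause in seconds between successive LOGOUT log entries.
309

To find the longest gap:

1. Extract all LOGOUT events in chronological order
2. Calculate time differences between consecutive events
3. Find the maximum difference
4. Longest gap: 309 seconds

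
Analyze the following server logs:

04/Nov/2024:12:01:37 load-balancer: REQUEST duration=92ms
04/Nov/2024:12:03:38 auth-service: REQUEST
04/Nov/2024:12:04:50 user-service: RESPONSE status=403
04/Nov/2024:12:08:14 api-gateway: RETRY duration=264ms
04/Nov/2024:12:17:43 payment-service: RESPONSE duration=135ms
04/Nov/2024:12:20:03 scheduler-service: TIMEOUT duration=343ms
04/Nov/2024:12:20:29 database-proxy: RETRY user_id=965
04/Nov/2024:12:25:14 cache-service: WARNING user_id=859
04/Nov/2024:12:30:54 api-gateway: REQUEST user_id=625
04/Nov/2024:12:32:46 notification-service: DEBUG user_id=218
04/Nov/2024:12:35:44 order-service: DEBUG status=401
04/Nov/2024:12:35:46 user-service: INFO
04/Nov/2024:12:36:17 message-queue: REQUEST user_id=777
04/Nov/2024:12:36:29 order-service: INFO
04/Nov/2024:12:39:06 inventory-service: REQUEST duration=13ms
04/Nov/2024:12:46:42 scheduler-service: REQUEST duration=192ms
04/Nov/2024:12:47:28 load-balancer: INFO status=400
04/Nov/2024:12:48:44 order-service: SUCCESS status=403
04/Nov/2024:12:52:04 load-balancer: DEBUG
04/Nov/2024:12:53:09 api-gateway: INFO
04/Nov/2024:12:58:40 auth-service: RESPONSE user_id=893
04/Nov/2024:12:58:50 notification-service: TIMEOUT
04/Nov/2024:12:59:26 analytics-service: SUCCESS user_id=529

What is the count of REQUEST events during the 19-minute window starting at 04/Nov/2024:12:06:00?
0

To count events in the time window:

1. Window boundaries: 04/Nov/2024:12:06:00 to 04/Nov/2024:12:25:00
2. Filter for REQUEST events within this window
3. Count matching events: 0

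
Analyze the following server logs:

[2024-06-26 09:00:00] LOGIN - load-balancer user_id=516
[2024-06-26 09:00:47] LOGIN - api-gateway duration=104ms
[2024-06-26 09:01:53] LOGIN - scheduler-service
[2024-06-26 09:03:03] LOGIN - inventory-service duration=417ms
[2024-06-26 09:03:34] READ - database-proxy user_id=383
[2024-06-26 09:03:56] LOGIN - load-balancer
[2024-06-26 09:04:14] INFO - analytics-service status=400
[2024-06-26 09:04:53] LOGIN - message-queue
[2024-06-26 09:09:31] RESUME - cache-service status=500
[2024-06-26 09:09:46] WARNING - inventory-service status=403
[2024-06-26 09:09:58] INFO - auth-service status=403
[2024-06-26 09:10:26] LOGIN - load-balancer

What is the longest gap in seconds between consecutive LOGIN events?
333

To find the longest gap:

1. Extract all LOGIN events in chronological order
2. Calculate time differences between consecutive events
3. Find the maximum difference
4. Longest gap: 333 seconds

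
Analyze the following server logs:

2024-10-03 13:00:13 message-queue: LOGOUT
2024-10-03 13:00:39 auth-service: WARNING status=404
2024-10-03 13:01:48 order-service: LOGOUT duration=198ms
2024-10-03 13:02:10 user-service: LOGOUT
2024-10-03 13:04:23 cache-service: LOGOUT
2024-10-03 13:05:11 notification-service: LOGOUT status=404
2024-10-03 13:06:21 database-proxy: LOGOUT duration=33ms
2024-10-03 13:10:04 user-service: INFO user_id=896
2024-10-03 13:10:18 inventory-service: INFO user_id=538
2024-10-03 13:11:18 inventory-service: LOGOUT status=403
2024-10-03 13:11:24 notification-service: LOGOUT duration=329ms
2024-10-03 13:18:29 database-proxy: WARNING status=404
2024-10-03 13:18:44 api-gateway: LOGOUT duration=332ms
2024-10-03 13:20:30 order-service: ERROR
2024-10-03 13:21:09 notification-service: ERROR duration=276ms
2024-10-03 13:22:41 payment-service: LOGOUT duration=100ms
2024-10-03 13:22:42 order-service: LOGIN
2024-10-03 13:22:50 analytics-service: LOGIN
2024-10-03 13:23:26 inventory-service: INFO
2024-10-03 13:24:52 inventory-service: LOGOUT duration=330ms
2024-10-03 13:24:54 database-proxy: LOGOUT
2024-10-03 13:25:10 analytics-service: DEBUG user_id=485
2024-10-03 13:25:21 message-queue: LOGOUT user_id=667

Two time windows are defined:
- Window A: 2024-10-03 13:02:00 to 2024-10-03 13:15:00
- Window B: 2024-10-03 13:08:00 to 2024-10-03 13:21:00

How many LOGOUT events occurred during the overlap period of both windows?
2

To find overlap events:

1. Window A: 2024-10-03 13:02:00 to 2024-10-03 13:15:00
2. Window B: 2024-10-03 13:08:00 to 2024-10-03 13:21:00
3. Overlap period: 2024-10-03 13:08:00 to 2024-10-03 13:15:00
4. Count LOGOUT events in overlap: 2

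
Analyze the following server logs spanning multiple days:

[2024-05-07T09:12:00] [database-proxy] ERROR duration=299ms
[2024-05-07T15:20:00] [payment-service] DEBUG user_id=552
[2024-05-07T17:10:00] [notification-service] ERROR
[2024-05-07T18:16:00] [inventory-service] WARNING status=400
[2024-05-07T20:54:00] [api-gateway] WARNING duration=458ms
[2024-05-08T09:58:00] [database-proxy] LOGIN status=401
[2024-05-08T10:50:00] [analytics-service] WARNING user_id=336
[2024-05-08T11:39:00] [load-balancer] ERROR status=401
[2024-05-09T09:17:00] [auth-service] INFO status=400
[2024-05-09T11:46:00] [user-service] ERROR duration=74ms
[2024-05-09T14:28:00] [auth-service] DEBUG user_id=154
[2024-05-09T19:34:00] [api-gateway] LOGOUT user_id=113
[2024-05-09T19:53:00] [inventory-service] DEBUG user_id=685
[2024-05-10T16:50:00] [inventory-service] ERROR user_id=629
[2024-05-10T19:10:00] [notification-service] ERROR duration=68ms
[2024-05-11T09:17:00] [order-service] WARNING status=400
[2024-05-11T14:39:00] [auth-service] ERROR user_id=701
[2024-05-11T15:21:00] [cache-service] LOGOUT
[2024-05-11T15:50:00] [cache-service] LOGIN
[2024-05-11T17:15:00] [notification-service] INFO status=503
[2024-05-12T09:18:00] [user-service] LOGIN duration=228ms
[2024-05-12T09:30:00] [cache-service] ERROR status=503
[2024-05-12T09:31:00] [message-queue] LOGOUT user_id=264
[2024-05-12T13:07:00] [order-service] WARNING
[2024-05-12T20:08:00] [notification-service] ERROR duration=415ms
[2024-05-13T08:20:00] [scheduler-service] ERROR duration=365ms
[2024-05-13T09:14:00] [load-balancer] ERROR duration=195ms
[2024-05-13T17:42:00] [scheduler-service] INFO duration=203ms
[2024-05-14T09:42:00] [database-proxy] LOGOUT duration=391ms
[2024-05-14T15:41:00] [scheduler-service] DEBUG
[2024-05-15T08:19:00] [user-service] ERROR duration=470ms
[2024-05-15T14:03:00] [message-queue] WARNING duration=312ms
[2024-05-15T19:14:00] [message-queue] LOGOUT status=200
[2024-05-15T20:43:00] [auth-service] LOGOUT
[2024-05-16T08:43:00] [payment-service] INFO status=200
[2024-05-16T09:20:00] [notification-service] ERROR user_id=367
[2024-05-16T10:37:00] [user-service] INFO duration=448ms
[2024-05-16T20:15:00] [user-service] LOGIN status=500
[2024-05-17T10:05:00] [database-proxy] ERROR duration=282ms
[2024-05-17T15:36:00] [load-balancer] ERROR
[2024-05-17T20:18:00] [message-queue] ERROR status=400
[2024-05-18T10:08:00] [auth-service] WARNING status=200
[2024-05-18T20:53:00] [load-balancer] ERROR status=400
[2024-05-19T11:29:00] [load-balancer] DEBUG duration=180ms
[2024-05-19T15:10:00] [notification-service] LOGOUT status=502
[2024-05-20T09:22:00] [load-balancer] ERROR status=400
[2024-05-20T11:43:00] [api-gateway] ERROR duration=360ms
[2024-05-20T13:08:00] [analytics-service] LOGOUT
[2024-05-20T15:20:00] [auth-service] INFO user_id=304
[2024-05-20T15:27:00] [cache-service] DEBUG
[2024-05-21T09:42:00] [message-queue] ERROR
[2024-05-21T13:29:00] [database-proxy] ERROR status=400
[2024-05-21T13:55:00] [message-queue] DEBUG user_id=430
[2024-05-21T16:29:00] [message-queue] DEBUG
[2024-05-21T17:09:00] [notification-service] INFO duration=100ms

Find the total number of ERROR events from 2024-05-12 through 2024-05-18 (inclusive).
10

To filter by date range:

1. Date range: 2024-05-12 through 2024-05-18, both dates inclusive
2. Filter for ERROR events whose date falls in this range
3. Count matching events: 10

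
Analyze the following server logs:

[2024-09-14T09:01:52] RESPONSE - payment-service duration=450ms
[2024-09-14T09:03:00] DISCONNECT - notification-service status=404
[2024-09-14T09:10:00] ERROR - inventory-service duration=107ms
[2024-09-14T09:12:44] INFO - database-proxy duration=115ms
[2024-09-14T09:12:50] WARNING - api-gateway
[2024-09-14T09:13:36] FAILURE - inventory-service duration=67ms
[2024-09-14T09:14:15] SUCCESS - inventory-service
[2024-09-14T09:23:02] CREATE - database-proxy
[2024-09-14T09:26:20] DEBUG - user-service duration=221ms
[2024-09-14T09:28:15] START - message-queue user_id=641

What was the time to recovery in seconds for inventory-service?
255

To calculate recovery time:

1. Find ERROR event for inventory-service: 2024-09-14T09:10:00
2. Find next SUCCESS event for inventory-service: 2024-09-14T09:14:15
3. Recovery time: 2024-09-14T09:14:15 - 2024-09-14T09:10:00 = 255 seconds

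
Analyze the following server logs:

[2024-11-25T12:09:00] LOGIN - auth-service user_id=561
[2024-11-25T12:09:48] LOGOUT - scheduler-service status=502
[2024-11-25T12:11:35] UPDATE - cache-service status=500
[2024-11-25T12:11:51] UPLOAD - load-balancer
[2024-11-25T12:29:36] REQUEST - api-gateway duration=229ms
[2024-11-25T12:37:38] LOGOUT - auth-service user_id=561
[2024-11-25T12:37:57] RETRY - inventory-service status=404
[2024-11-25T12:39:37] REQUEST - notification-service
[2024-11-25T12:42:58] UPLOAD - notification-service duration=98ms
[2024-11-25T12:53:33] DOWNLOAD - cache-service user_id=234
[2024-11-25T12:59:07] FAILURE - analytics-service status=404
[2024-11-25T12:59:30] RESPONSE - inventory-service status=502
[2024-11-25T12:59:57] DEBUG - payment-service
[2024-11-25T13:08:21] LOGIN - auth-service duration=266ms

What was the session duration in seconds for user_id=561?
1718

To calculate session duration:

1. Find LOGIN event for user_id=561: 2024-11-25T12:09:00
2. Find LOGOUT event for user_id=561: 2024-11-25T12:37:38
3. Session duration: 2024-11-25T12:37:38 - 2024-11-25T12:09:00 = 1718 seconds (28 minutes)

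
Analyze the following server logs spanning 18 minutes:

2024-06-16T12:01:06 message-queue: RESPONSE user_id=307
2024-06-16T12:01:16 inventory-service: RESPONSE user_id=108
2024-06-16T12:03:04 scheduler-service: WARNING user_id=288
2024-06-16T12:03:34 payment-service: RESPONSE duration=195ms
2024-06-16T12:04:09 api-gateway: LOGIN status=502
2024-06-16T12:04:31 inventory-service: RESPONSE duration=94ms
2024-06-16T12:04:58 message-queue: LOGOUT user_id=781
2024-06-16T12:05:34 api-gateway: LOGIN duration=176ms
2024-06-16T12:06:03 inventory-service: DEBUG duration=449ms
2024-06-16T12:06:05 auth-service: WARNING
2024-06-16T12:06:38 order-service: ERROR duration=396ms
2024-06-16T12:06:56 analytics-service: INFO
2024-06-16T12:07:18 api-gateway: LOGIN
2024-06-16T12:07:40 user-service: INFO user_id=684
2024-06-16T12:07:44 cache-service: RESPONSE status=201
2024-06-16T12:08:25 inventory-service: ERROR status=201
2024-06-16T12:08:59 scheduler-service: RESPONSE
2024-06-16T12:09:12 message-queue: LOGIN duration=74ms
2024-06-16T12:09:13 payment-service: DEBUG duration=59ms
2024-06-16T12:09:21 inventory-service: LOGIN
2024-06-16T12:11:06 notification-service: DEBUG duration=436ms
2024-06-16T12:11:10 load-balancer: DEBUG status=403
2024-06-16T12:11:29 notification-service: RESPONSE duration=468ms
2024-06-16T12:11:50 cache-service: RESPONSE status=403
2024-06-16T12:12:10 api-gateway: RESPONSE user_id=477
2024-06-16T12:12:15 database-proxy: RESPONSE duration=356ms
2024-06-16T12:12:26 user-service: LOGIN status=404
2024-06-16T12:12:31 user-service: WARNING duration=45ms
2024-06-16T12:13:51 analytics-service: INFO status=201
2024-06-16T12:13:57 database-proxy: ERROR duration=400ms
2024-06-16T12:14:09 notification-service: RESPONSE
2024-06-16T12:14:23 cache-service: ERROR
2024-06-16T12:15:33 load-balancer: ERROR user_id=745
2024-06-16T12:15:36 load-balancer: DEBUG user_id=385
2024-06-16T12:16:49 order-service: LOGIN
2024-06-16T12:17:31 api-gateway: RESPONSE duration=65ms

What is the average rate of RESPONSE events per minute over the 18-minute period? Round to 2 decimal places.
0.67

To calculate the rate:

1. Count total RESPONSE events: 12
2. Total time period: 18 minutes
3. Rate = 12 / 18 = 0.67 events per minute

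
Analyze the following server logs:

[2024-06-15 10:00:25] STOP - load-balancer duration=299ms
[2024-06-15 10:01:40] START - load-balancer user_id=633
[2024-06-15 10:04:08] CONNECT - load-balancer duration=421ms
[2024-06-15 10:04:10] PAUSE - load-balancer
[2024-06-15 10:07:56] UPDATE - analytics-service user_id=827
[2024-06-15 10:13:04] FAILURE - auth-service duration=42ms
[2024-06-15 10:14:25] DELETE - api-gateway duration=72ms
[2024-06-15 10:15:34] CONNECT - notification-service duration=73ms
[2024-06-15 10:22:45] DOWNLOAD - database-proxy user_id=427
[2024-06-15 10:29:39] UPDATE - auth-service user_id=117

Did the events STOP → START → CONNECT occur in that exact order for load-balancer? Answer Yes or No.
Yes

To verify sequence order:

1. Find all events in sequence STOP → START → CONNECT for load-balancer
2. Extract their timestamps
3. Check if timestamps are in ascending order
4. Result: Yes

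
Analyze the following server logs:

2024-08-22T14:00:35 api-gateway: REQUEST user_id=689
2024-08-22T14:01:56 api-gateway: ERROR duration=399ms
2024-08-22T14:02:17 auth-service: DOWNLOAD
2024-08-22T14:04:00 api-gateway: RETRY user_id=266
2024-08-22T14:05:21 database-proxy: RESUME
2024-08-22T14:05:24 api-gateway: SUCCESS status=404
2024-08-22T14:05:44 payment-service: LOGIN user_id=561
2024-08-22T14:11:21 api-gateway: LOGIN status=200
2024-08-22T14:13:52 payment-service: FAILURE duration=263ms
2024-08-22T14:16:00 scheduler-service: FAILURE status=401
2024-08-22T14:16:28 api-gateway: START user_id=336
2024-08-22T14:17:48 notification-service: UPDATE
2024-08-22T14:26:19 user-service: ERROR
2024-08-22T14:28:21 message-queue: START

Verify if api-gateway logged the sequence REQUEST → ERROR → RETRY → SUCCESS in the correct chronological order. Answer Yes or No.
Yes

To verify sequence order:

1. Find all events in sequence REQUEST → ERROR → RETRY → SUCCESS for api-gateway
2. Extract their timestamps
3. Check if timestamps are in ascending order
4. Result: Yes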